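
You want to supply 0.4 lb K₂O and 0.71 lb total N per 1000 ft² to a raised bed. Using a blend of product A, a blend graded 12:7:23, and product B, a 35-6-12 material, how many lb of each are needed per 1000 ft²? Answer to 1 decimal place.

Per-1000 ft² balance (a = product A, b = product B):
K₂O: 0.23·a + 0.12·b = 0.4
N: 0.12·a + 0.35·b = 0.71
Eliminate b: (row1) − 0.12/0.35·(row2) → 0.188857·a = 0.156571, so a = 0.829047.
Then b = (0.71 − 0.12·0.829047) / 0.35 = 1.74433.

0.8 lb product A, 1.7 lb product B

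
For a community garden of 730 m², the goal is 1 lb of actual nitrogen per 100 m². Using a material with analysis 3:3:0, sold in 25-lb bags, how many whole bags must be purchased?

10 bags

Product per 100 m² = 1 / 3% = 33.3333 lb.
Total product = 33.3333 × 730 / 100 = 243.333 lb.
Bags = ⌈243.333 / 25⌉ = 10.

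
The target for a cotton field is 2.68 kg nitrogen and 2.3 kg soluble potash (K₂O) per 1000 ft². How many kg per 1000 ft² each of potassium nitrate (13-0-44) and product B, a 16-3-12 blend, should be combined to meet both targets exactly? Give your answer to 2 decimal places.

With a, b = kg per 1000 ft² of potassium nitrate and product B:
N: 0.13·a + 0.16·b = 2.68
K₂O: 0.44·a + 0.12·b = 2.3
Eliminate b: (row1) − 0.16/0.12·(row2) → -0.456667·a = -0.386667, so a = 0.846715.
Then b = (2.3 − 0.44·0.846715) / 0.12 = 16.062.

0.85 kg potassium nitrate, 16.06 kg product B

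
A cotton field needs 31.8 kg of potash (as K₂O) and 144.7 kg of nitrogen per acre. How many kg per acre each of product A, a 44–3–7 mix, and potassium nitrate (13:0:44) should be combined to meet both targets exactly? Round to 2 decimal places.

With a, b = kg per acre of product A and potassium nitrate:
K₂O: 0.07·a + 0.44·b = 31.8
N: 0.44·a + 0.13·b = 144.7
Solving simultaneously: a = 322.678, b = 20.9377.

322.68 kg product A, 20.94 kg potassium nitrate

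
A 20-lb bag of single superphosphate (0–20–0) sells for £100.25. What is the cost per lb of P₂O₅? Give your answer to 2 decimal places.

P₂O₅ in bag = 20 × 20% = 4 lb.
Cost per lb P₂O₅ = £100.25 / 4 = £25.0625.

£25.06 per lb P₂O₅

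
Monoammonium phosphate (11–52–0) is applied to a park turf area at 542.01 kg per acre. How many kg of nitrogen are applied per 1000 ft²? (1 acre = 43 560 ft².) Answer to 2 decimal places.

nitrogen per acre = 542.01 × 11% = 59.6211 kg.
Convert to per 1000 ft²: 59.6211 × 0.0229568 = 1.36871 kg.

1.37 kg N per thousand sq ft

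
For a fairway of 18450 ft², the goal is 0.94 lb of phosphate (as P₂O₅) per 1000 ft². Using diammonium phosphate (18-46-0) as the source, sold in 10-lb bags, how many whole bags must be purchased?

Product per 1000 ft² = 0.94 / 46% = 2.04348 lb.
Total product = 2.04348 × 18450 / 1000 = 37.7022 lb.
Bags = ⌈37.7022 / 10⌉ = 4.

4 bags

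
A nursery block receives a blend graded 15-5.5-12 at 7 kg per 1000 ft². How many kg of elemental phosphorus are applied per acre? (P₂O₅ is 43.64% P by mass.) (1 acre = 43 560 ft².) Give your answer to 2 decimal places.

P₂O₅ per 1000 ft² = 7 × 5.5% = 0.385 kg.
Elemental P = 0.385 × 0.4364 = 0.168014 kg per 1000 ft².
Convert to per acre: 0.168014 × 43.56 = 7.31869 kg.

7.32 kg P per acre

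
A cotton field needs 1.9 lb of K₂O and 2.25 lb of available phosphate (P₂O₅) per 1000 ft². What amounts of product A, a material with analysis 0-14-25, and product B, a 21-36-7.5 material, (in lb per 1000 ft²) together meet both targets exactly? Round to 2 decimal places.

6.48 lb product A, 3.73 lb product B

Per-1000 ft² balance (a = product A, b = product B):
K₂O: 0.25·a + 0.075·b = 1.9
P₂O₅: 0.14·a + 0.36·b = 2.25
Solving simultaneously: a = 6.48113, b = 3.72956.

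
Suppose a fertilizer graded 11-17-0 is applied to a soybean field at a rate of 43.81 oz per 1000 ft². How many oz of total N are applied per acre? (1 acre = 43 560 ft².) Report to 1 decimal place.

nitrogen per 1000 ft² = 43.81 × 11% = 4.8191 oz.
Convert to per acre: 4.8191 × 43.56 = 209.92 oz.

209.9 oz N per acre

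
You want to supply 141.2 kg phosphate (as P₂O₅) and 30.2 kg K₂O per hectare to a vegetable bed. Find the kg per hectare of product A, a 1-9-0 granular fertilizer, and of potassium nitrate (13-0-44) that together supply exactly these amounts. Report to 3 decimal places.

1568.889 kg product A, 68.636 kg potassium nitrate

Per-hectare balance (a = product A, b = potassium nitrate):
P₂O₅: 0.09·a + 0·b = 141.2
K₂O: 0·a + 0.44·b = 30.2
Solving simultaneously: a = 1568.8889, b = 68.6364.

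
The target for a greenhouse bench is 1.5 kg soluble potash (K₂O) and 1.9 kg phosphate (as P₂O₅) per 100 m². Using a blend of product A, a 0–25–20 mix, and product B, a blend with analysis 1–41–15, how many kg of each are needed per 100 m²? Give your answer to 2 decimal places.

Let a = kg of product A, b = kg of product B (per 100 m²).
K₂O: 0.2·a + 0.15·b = 1.5
P₂O₅: 0.25·a + 0.41·b = 1.9
Eliminate b: (row1) − 0.15/0.41·(row2) → 0.108537·a = 0.804878, so a = 7.41573.
Then b = (1.9 − 0.25·7.41573) / 0.41 = 0.11236.

7.42 kg product A, 0.11 kg product B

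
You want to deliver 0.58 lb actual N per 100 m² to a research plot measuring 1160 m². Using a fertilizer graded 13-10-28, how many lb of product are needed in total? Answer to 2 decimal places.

Product per 100 m² = 0.58 / 13% = 4.46154 lb.
Total product = 4.46154 × 1160 / 100 = 51.7538 lb.

51.75 lb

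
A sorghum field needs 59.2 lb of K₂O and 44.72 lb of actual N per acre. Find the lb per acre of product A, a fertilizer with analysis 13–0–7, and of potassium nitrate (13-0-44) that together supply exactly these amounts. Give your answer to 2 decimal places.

Let a = lb of product A, b = lb of potassium nitrate (per acre).
K₂O: 0.07·a + 0.44·b = 59.2
N: 0.13·a + 0.13·b = 44.72
From row1: a = (59.2 − 0.44·b) / 0.07.
Into row2: 0.13·(59.2 − 0.44·b)/0.07 + 0.13·b = 44.72 → b = 94.9189, a = 249.081.

249.08 lb product A, 94.92 lb potassium nitrate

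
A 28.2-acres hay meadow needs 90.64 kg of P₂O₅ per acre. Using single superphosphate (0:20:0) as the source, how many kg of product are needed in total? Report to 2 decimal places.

Product per acre = 90.64 / 20% = 453.2 kg.
Total product = 453.2 × 28.2 = 12780.24 kg.

12780.24 kg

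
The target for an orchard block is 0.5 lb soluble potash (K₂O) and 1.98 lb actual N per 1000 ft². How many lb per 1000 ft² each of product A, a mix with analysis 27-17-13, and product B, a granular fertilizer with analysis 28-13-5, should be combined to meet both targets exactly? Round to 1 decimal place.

1.8 lb product A, 5.3 lb product B

Per-1000 ft² balance (a = product A, b = product B):
K₂O: 0.13·a + 0.05·b = 0.5
N: 0.27·a + 0.28·b = 1.98
From row1: a = (0.5 − 0.05·b) / 0.13.
Into row2: 0.27·(0.5 − 0.05·b)/0.13 + 0.28·b = 1.98 → b = 5.34498, a = 1.79039.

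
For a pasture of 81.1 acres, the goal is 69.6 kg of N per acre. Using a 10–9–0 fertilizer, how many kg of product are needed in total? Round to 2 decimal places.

Product per acre = 69.6 / 10% = 696 kg.
Total product = 696 × 81.1 = 56445.6 kg.

56445.60 kg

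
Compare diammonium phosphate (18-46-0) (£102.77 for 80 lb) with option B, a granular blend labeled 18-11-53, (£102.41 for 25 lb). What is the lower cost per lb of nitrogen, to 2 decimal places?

diammonium phosphate: N per bag = 80 × 18% = 14.4 lb; cost = 102.77 / 14.4 = £7.1368/lb N.
option B: N per bag = 25 × 18% = 4.5 lb; cost = 102.41 / 4.5 = £22.7578/lb N.
diammonium phosphate is cheaper.

£7.14 per lb N (diammonium phosphate)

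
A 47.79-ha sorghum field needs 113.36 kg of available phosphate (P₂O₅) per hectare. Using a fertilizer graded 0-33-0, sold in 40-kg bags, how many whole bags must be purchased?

Product per hectare = 113.36 / 33% = 343.515 kg.
Total product = 343.515 × 47.79 = 16416.6 kg.
Bags = ⌈16416.6 / 40⌉ = 411.

411 bags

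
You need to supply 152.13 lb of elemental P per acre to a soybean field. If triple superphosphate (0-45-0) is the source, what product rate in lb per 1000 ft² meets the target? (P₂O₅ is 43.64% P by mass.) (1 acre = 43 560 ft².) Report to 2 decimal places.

As P₂O₅: 152.13 / 0.4364 = 348.602 lb per acre.
Product per acre = 348.602 / 45% = 774.672 lb.
Convert to per 1000 ft²: 774.672 × 0.0229568 = 17.784 lb.

17.78 lb of product per thousand sq ft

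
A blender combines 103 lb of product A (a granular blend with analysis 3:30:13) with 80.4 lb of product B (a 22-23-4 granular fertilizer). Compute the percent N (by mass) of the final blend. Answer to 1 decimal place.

11.3% N

Total mass = 103 + 80.4 = 183.4 lb.
N mass = 3%×103 + 22%×80.4 = 20.778 lb.
% N = 20.778 / 183.4 = 11.3293%.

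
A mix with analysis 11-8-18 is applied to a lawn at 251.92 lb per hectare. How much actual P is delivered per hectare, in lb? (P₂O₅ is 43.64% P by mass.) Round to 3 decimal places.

8.795 lb P per hectare

P₂O₅ per hectare = 251.92 × 8% = 20.1536 lb.
Elemental P = 20.1536 × 0.4364 = 8.79503 lb per hectare.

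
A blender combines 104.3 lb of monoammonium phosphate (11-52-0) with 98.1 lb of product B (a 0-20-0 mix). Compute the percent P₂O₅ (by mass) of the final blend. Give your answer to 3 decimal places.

36.490% P₂O₅

Total mass = 104.3 + 98.1 = 202.4 lb.
P₂O₅ mass = 52%×104.3 + 20%×98.1 = 73.856 lb.
% P₂O₅ = 73.856 / 202.4 = 36.4901%.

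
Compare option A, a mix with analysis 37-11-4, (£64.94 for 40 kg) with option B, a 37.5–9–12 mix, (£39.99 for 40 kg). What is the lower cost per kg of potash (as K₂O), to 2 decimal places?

option A: K₂O per bag = 40 × 4% = 1.6 kg; cost = 64.94 / 1.6 = £40.5875/kg K₂O.
option B: K₂O per bag = 40 × 12% = 4.8 kg; cost = 39.99 / 4.8 = £8.3313/kg K₂O.
option B is cheaper.

£8.33 per kg K₂O (option B)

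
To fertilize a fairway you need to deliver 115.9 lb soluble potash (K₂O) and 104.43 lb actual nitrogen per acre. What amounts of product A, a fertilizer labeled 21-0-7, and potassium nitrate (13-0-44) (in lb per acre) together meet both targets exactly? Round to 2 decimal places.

370.73 lb product A, 204.43 lb potassium nitrate

Per-acre balance (a = product A, b = potassium nitrate):
K₂O: 0.07·a + 0.44·b = 115.9
N: 0.21·a + 0.13·b = 104.43
Solving simultaneously: a = 370.7347, b = 204.429.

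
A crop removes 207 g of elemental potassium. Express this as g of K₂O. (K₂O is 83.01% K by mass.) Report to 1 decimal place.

249.4 g K₂O

K₂O = 207 / 0.8301 = 249.368 g.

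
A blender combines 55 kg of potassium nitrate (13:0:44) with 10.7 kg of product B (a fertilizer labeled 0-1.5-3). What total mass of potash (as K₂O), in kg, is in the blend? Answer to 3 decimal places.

K₂O mass = 44%×55 + 3%×10.7 = 24.521 kg.

24.521 kg K₂O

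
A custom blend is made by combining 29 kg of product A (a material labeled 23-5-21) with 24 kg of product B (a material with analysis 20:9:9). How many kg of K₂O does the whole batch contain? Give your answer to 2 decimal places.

8.25 kg K₂O

K₂O mass = 21%×29 + 9%×24 = 8.25 kg.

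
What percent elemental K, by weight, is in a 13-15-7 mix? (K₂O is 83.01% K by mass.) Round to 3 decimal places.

%K = 7 × 0.8301 = 5.8107%.

5.811% K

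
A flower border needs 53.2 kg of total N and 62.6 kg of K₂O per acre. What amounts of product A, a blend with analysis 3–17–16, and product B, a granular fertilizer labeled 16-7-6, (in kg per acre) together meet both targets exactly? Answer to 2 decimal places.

286.72 kg product A, 278.74 kg product B

Let a = kg of product A, b = kg of product B (per acre).
N: 0.03·a + 0.16·b = 53.2
K₂O: 0.16·a + 0.06·b = 62.6
Solving simultaneously: a = 286.723, b = 278.739.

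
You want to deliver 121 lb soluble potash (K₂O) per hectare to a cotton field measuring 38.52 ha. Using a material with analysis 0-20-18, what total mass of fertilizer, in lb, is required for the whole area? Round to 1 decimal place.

25894.0 lb

Product per hectare = 121 / 18% = 672.222 lb.
Total product = 672.222 × 38.52 = 25894 lb.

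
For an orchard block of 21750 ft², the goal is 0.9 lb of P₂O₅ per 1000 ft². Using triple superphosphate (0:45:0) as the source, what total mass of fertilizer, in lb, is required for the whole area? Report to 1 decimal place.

Product per 1000 ft² = 0.9 / 45% = 2 lb.
Total product = 2 × 21750 / 1000 = 43.5 lb.

43.5 lb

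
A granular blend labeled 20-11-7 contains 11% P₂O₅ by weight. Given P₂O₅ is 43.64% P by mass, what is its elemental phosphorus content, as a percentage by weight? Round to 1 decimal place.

%P = 11 × 0.4364 = 4.8004%.

4.8% P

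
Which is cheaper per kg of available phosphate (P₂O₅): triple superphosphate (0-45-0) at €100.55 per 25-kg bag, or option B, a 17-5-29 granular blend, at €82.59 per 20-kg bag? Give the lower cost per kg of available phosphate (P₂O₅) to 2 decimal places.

triple superphosphate: P₂O₅ per bag = 25 × 45% = 11.25 kg; cost = 100.55 / 11.25 = €8.9378/kg P₂O₅.
option B: P₂O₅ per bag = 20 × 5% = 1 kg; cost = 82.59 / 1 = €82.5900/kg P₂O₅.
triple superphosphate is cheaper.

€8.94 per kg P₂O₅ (triple superphosphate)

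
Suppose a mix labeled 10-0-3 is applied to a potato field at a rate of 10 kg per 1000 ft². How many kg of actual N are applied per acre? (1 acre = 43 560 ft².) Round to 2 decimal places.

43.56 kg N per acre

nitrogen per 1000 ft² = 10 × 10% = 1 kg.
Convert to per acre: 1 × 43.56 = 43.56 kg.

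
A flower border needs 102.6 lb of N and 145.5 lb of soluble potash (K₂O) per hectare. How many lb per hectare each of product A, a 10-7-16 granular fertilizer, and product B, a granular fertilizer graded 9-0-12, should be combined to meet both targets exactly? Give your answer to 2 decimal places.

Per-hectare balance (a = product A, b = product B):
N: 0.1·a + 0.09·b = 102.6
K₂O: 0.16·a + 0.12·b = 145.5
Eliminate a: (row1) − 0.1/0.16·(row2) → 0.015·b = 11.6625, so b = 777.5.
Back-substitute: a = (102.6 − 0.09·777.5) / 0.1 = 326.25.

326.25 lb product A, 777.50 lb product B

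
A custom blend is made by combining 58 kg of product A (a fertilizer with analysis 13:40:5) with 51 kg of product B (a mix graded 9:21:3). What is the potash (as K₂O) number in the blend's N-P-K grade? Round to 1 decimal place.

4.1% K₂O

Total mass = 58 + 51 = 109 kg.
K₂O mass = 5%×58 + 3%×51 = 4.43 kg.
% K₂O = 4.43 / 109 = 4.06422%.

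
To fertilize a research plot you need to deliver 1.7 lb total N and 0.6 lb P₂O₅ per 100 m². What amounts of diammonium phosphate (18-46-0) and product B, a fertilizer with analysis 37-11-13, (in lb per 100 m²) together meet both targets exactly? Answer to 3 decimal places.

Per-100 m² balance (a = diammonium phosphate, b = product B):
N: 0.18·a + 0.37·b = 1.7
P₂O₅: 0.46·a + 0.11·b = 0.6
From row1: a = (1.7 − 0.37·b) / 0.18.
Into row2: 0.46·(1.7 − 0.37·b)/0.18 + 0.11·b = 0.6 → b = 4.48138, a = 0.232713.

0.233 lb diammonium phosphate, 4.481 lb product B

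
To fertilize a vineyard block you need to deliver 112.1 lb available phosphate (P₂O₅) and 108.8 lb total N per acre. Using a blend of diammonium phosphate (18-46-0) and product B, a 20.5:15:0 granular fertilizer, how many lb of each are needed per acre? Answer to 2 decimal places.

Per-acre balance (a = diammonium phosphate, b = product B):
P₂O₅: 0.46·a + 0.15·b = 112.1
N: 0.18·a + 0.205·b = 108.8
Solving simultaneously: a = 98.9673, b = 443.834.

98.97 lb diammonium phosphate, 443.83 lb product B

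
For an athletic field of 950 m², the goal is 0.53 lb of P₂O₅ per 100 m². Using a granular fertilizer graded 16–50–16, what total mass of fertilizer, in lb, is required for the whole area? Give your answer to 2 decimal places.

Product per 100 m² = 0.53 / 50% = 1.06 lb.
Total product = 1.06 × 950 / 100 = 10.07 lb.

10.07 lb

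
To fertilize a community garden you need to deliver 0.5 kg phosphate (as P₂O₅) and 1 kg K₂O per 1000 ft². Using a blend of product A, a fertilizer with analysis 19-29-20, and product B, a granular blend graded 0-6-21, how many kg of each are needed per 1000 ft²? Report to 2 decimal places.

Per-1000 ft² balance (a = product A, b = product B):
P₂O₅: 0.29·a + 0.06·b = 0.5
K₂O: 0.2·a + 0.21·b = 1
Solving simultaneously: a = 0.920245, b = 3.88548.

0.92 kg product A, 3.89 kg product B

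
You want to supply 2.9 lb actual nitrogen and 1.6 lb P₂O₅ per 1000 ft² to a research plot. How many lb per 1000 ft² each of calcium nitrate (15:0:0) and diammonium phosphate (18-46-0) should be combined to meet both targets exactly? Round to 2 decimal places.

15.16 lb calcium nitrate, 3.48 lb diammonium phosphate

With a, b = lb per 1000 ft² of calcium nitrate and diammonium phosphate:
N: 0.15·a + 0.18·b = 2.9
P₂O₅: 0·a + 0.46·b = 1.6
Solving simultaneously: a = 15.1594, b = 3.47826.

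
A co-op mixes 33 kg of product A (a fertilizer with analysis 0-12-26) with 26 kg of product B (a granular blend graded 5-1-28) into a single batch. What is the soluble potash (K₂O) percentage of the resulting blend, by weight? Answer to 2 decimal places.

26.88% K₂O

Total mass = 33 + 26 = 59 kg.
K₂O mass = 26%×33 + 28%×26 = 15.86 kg.
% K₂O = 15.86 / 59 = 26.8814%.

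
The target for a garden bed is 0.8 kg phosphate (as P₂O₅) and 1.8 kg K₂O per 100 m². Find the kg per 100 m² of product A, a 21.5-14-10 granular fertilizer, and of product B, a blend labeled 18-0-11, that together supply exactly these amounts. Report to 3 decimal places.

5.714 kg product A, 11.169 kg product B

Per-100 m² balance (a = product A, b = product B):
P₂O₅: 0.14·a + 0·b = 0.8
K₂O: 0.1·a + 0.11·b = 1.8
From row1: a = (0.8 − 0·b) / 0.14.
Into row2: 0.1·(0.8 − 0·b)/0.14 + 0.11·b = 1.8 → b = 11.1688, a = 5.71429.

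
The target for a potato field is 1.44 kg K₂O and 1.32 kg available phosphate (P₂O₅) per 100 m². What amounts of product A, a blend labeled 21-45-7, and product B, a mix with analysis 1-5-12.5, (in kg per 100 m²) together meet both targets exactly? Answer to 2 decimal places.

Per-100 m² balance (a = product A, b = product B):
K₂O: 0.07·a + 0.125·b = 1.44
P₂O₅: 0.45·a + 0.05·b = 1.32
From row1: a = (1.44 − 0.125·b) / 0.07.
Into row2: 0.45·(1.44 − 0.125·b)/0.07 + 0.05·b = 1.32 → b = 10.5327, a = 1.76303.

1.76 kg product A, 10.53 kg product B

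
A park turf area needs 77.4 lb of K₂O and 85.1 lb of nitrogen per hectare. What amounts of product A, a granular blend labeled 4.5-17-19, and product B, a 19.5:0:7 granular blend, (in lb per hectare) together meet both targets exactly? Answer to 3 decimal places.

Per-hectare balance (a = product A, b = product B):
K₂O: 0.19·a + 0.07·b = 77.4
N: 0.045·a + 0.195·b = 85.1
Eliminate b: (row1) − 0.07/0.195·(row2) → 0.173846·a = 46.8513, so a = 269.4985.
Then b = (85.1 − 0.045·269.4985) / 0.195 = 374.2183.

269.499 lb product A, 374.218 lb product B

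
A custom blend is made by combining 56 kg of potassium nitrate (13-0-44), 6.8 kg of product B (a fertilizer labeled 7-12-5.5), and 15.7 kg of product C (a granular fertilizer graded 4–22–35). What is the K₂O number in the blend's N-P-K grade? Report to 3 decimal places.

38.865% K₂O

Total mass = 56 + 6.8 + 15.7 = 78.5 kg.
K₂O mass = 44%×56 + 5.5%×6.8 + 35%×15.7 = 30.509 kg.
% K₂O = 30.509 / 78.5 = 38.86497%.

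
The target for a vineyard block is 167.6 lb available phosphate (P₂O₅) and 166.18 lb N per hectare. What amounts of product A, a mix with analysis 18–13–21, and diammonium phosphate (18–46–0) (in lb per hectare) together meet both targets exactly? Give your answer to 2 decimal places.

Let a = lb of product A, b = lb of diammonium phosphate (per hectare).
P₂O₅: 0.13·a + 0.46·b = 167.6
N: 0.18·a + 0.18·b = 166.18
Solving simultaneously: a = 779.037, b = 144.185.

779.04 lb product A, 144.19 lb diammonium phosphate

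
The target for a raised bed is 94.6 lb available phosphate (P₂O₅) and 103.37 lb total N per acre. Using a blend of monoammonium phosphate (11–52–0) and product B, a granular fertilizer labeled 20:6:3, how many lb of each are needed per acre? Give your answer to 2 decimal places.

130.57 lb monoammonium phosphate, 445.03 lb product B

With a, b = lb per acre of monoammonium phosphate and product B:
P₂O₅: 0.52·a + 0.06·b = 94.6
N: 0.11·a + 0.2·b = 103.37
Solving simultaneously: a = 130.573, b = 445.0349.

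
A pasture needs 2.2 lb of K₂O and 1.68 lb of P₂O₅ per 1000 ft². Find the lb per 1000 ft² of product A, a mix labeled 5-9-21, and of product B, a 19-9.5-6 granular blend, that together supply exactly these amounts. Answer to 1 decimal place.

7.4 lb product A, 10.6 lb product B

Let a = lb of product A, b = lb of product B (per 1000 ft²).
K₂O: 0.21·a + 0.06·b = 2.2
P₂O₅: 0.09·a + 0.095·b = 1.68
From row1: a = (2.2 − 0.06·b) / 0.21.
Into row2: 0.09·(2.2 − 0.06·b)/0.21 + 0.095·b = 1.68 → b = 10.6392, a = 7.43643.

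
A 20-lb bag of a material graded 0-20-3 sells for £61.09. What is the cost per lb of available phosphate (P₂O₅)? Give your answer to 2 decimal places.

£15.27 per lb P₂O₅

P₂O₅ in bag = 20 × 20% = 4 lb.
Cost per lb P₂O₅ = £61.09 / 4 = £15.2725.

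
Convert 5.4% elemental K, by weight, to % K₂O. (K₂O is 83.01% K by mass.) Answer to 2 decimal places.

%K₂O = 5.4 / 0.8301 = 6.50524%.

6.51% K₂O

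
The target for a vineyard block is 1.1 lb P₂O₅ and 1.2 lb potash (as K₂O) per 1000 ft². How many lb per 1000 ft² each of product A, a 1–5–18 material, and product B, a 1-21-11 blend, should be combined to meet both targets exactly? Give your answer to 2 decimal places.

With a, b = lb per 1000 ft² of product A and product B:
P₂O₅: 0.05·a + 0.21·b = 1.1
K₂O: 0.18·a + 0.11·b = 1.2
From row1: a = (1.1 − 0.21·b) / 0.05.
Into row2: 0.18·(1.1 − 0.21·b)/0.05 + 0.11·b = 1.2 → b = 4.27245, a = 4.05573.

4.06 lb product A, 4.27 lb product B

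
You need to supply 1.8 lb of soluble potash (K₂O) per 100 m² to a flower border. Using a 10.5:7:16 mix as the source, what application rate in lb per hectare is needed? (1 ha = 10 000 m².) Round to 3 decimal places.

Product per 100 m² = 1.8 / 16% = 11.25 lb.
Convert to per hectare: 11.25 × 100 = 1125 lb.

1125.000 lb of product per hectare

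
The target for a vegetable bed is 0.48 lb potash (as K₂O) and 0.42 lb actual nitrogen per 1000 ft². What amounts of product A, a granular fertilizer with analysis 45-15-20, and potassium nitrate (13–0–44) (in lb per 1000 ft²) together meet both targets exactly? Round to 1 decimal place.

0.7 lb product A, 0.8 lb potassium nitrate

Let a = lb of product A, b = lb of potassium nitrate (per 1000 ft²).
K₂O: 0.2·a + 0.44·b = 0.48
N: 0.45·a + 0.13·b = 0.42
Solving simultaneously: a = 0.711628, b = 0.767442.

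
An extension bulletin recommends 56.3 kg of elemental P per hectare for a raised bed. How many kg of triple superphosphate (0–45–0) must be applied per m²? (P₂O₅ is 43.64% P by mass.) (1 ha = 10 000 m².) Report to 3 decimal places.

0.029 kg of product per sq m

As P₂O₅: 56.3 / 0.4364 = 129.01 kg per hectare.
Product per hectare = 129.01 / 45% = 286.689 kg.
Convert to per m²: 286.689 × 0.0001 = 0.0286689 kg.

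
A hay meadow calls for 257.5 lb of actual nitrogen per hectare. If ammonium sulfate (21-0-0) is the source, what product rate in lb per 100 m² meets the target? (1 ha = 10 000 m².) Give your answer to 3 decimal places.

12.262 lb of product per hundred sq m

Product per hectare = 257.5 / 21% = 1226.19 lb.
Convert to per 100 m²: 1226.19 × 0.01 = 12.2619 lb.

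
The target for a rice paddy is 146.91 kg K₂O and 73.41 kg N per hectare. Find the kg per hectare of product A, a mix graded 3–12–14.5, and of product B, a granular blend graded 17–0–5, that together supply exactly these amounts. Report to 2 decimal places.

920.27 kg product A, 269.42 kg product B

Let a = kg of product A, b = kg of product B (per hectare).
K₂O: 0.145·a + 0.05·b = 146.91
N: 0.03·a + 0.17·b = 73.41
Solving simultaneously: a = 920.268, b = 269.423.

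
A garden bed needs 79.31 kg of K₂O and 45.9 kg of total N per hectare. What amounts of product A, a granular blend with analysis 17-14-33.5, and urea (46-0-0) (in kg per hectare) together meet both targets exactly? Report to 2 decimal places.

With a, b = kg per hectare of product A and urea:
K₂O: 0.335·a + 0·b = 79.31
N: 0.17·a + 0.46·b = 45.9
From row1: a = (79.31 − 0·b) / 0.335.
Into row2: 0.17·(79.31 − 0·b)/0.335 + 0.46·b = 45.9 → b = 12.2894, a = 236.746.

236.75 kg product A, 12.29 kg urea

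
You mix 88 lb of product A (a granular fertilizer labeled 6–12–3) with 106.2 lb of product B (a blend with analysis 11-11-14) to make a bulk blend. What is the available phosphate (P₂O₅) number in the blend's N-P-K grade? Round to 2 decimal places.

Total mass = 88 + 106.2 = 194.2 lb.
P₂O₅ mass = 12%×88 + 11%×106.2 = 22.242 lb.
% P₂O₅ = 22.242 / 194.2 = 11.4531%.

11.45% P₂O₅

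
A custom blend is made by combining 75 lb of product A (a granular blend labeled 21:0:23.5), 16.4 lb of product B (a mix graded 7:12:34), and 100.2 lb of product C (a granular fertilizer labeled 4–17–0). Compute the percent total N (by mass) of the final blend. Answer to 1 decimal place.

10.9% N

Total mass = 75 + 16.4 + 100.2 = 191.6 lb.
N mass = 21%×75 + 7%×16.4 + 4%×100.2 = 20.906 lb.
% N = 20.906 / 191.6 = 10.9113%.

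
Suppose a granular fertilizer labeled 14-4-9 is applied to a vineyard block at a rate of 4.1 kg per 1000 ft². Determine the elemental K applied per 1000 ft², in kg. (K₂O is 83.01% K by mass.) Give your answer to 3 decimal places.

0.306 kg K per thousand sq ft

K₂O per 1000 ft² = 4.1 × 9% = 0.369 kg.
Elemental K = 0.369 × 0.8301 = 0.306307 kg per 1000 ft².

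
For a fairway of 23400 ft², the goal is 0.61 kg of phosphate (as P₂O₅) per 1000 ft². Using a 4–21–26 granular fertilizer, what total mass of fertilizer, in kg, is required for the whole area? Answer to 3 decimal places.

Product per 1000 ft² = 0.61 / 21% = 2.90476 kg.
Total product = 2.90476 × 23400 / 1000 = 67.9714 kg.

67.971 kg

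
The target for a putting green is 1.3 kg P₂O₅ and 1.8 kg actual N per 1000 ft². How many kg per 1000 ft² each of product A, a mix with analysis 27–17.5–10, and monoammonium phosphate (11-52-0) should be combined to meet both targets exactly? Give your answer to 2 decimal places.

Let a = kg of product A, b = kg of monoammonium phosphate (per 1000 ft²).
P₂O₅: 0.175·a + 0.52·b = 1.3
N: 0.27·a + 0.11·b = 1.8
Solving simultaneously: a = 6.5456, b = 0.297152.

6.55 kg product A, 0.30 kg monoammonium phosphate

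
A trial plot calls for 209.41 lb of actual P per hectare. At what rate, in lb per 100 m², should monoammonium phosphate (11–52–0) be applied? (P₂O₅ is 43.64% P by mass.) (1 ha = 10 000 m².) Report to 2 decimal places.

9.23 lb of product per hundred sq m

As P₂O₅: 209.41 / 0.4364 = 479.858 lb per hectare.
Product per hectare = 479.858 / 52% = 922.804 lb.
Convert to per 100 m²: 922.804 × 0.01 = 9.22804 lb.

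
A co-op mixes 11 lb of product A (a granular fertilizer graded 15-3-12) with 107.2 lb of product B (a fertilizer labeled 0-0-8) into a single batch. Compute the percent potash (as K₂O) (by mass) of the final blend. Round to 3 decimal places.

8.372% K₂O

Total mass = 11 + 107.2 = 118.2 lb.
K₂O mass = 12%×11 + 8%×107.2 = 9.896 lb.
% K₂O = 9.896 / 118.2 = 8.37225%.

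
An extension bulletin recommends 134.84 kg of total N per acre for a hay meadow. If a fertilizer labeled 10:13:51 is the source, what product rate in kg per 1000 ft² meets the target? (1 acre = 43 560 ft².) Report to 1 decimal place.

31.0 kg of product per thousand sq ft

Product per acre = 134.84 / 10% = 1348.4 kg.
Convert to per 1000 ft²: 1348.4 × 0.0229568 = 30.955 kg.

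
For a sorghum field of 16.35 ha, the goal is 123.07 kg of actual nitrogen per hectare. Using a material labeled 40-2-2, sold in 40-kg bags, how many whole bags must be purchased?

Product per hectare = 123.07 / 40% = 307.675 kg.
Total product = 307.675 × 16.35 = 5030.49 kg.
Bags = ⌈5030.49 / 40⌉ = 126.

126 bags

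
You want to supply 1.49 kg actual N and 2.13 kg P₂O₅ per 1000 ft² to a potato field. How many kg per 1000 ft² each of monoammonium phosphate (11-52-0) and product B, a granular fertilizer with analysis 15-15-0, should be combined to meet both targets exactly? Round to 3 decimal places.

1.561 kg monoammonium phosphate, 8.789 kg product B

Per-1000 ft² balance (a = monoammonium phosphate, b = product B):
N: 0.11·a + 0.15·b = 1.49
P₂O₅: 0.52·a + 0.15·b = 2.13
Solving simultaneously: a = 1.56098, b = 8.78862.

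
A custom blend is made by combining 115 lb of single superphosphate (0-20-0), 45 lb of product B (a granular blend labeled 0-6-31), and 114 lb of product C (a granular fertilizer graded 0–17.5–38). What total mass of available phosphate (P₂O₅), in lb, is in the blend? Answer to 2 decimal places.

P₂O₅ mass = 20%×115 + 6%×45 + 17.5%×114 = 45.65 lb.

45.65 lb P₂O₅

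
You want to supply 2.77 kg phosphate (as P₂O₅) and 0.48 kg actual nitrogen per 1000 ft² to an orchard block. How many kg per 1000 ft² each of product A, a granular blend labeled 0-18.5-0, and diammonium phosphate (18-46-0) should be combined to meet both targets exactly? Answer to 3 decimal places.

8.342 kg product A, 2.667 kg diammonium phosphate

With a, b = kg per 1000 ft² of product A and diammonium phosphate:
P₂O₅: 0.185·a + 0.46·b = 2.77
N: 0·a + 0.18·b = 0.48
Solving simultaneously: a = 8.34234, b = 2.66667.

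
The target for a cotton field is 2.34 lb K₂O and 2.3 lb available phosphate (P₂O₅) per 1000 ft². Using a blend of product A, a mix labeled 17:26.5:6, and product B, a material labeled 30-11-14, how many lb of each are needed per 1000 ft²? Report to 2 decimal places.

Let a = lb of product A, b = lb of product B (per 1000 ft²).
K₂O: 0.06·a + 0.14·b = 2.34
P₂O₅: 0.265·a + 0.11·b = 2.3
Eliminate b: (row1) − 0.14/0.11·(row2) → -0.277273·a = -0.587273, so a = 2.11803.
Then b = (2.3 − 0.265·2.11803) / 0.11 = 15.8066.

2.12 lb product A, 15.81 lb product B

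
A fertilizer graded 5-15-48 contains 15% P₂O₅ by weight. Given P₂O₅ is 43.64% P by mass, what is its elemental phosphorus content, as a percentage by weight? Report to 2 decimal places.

%P = 15 × 0.4364 = 6.546%.

6.55% P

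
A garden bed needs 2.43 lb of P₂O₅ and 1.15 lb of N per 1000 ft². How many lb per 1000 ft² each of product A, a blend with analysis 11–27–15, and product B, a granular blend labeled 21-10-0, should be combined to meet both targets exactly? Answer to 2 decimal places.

8.65 lb product A, 0.95 lb product B

Let a = lb of product A, b = lb of product B (per 1000 ft²).
P₂O₅: 0.27·a + 0.1·b = 2.43
N: 0.11·a + 0.21·b = 1.15
Eliminate b: (row1) − 0.1/0.21·(row2) → 0.217619·a = 1.88238, so a = 8.64989.
Then b = (1.15 − 0.11·8.64989) / 0.21 = 0.945295.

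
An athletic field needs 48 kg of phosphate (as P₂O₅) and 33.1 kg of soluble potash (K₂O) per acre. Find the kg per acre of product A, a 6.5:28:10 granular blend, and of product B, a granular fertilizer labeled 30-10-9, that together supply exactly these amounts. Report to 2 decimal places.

66.45 kg product A, 293.95 kg product B

Per-acre balance (a = product A, b = product B):
P₂O₅: 0.28·a + 0.1·b = 48
K₂O: 0.1·a + 0.09·b = 33.1
Solving simultaneously: a = 66.4474, b = 293.947.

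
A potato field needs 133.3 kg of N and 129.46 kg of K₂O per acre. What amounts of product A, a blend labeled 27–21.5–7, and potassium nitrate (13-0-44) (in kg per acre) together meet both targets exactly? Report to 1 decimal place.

381.2 kg product A, 233.6 kg potassium nitrate

With a, b = kg per acre of product A and potassium nitrate:
N: 0.27·a + 0.13·b = 133.3
K₂O: 0.07·a + 0.44·b = 129.46
Eliminate a: (row1) − 0.27/0.07·(row2) → -1.56714·b = -366.046, so b = 233.575.
Back-substitute: a = (133.3 − 0.13·233.575) / 0.27 = 381.242.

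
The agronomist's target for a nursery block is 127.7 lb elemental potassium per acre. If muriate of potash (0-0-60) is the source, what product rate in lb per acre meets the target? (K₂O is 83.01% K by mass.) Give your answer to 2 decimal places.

As K₂O: 127.7 / 0.8301 = 153.837 lb per acre.
Product per acre = 153.837 / 60% = 256.3948 lb.

256.39 lb of product per acre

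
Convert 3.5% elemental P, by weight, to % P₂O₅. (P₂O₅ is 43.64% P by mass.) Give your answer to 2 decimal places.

%P₂O₅ = 3.5 / 0.4364 = 8.02016%.

8.02% P₂O₅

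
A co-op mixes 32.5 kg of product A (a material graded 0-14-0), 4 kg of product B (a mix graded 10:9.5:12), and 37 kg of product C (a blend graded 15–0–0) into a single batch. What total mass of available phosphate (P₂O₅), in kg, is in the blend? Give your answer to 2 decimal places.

P₂O₅ mass = 14%×32.5 + 9.5%×4 + 0%×37 = 4.93 kg.

4.93 kg P₂O₅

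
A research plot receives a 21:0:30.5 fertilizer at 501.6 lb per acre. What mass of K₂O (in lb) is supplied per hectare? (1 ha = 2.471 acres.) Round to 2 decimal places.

378.03 lb K₂O per hectare

K₂O per acre = 501.6 × 30.5% = 152.988 lb.
Convert to per hectare: 152.988 × 2.471 = 378.033 lb.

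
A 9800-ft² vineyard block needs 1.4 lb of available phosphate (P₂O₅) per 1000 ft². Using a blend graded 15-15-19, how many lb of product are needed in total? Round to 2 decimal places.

Product per 1000 ft² = 1.4 / 15% = 9.33333 lb.
Total product = 9.33333 × 9800 / 1000 = 91.4667 lb.

91.47 lb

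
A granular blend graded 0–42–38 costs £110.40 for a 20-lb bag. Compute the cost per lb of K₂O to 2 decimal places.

K₂O in bag = 20 × 38% = 7.6 lb.
Cost per lb K₂O = £110.40 / 7.6 = £14.5263.

£14.53 per lb K₂O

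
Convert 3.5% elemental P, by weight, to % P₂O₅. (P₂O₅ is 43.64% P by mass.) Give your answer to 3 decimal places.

8.020% P₂O₅

%P₂O₅ = 3.5 / 0.4364 = 8.02016%.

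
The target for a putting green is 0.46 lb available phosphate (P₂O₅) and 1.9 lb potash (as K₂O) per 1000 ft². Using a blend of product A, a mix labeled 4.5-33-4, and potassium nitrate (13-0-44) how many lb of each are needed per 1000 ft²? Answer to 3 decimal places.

1.394 lb product A, 4.191 lb potassium nitrate

With a, b = lb per 1000 ft² of product A and potassium nitrate:
P₂O₅: 0.33·a + 0·b = 0.46
K₂O: 0.04·a + 0.44·b = 1.9
Eliminate b: (row1) − 0/0.44·(row2) → 0.33·a = 0.46, so a = 1.39394.
Then b = (1.9 − 0.04·1.39394) / 0.44 = 4.19146.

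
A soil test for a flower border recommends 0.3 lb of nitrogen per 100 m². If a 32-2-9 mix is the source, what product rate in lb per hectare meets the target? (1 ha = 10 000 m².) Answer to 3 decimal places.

Product per 100 m² = 0.3 / 32% = 0.9375 lb.
Convert to per hectare: 0.9375 × 100 = 93.75 lb.

93.750 lb of product per hectare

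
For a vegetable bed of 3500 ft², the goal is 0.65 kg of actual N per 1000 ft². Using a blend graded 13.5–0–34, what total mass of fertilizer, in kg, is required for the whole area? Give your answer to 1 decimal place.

Product per 1000 ft² = 0.65 / 13.5% = 4.81481 kg.
Total product = 4.81481 × 3500 / 1000 = 16.8519 kg.

16.9 kg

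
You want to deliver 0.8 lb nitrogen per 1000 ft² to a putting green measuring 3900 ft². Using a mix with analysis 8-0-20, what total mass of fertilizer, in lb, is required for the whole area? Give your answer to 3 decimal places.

39.000 lb

Product per 1000 ft² = 0.8 / 8% = 10 lb.
Total product = 10 × 3900 / 1000 = 39 lb.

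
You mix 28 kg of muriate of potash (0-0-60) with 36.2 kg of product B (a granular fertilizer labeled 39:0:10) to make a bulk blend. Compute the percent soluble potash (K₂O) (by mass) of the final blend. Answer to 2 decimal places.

Total mass = 28 + 36.2 = 64.2 kg.
K₂O mass = 60%×28 + 10%×36.2 = 20.42 kg.
% K₂O = 20.42 / 64.2 = 31.8069%.

31.81% K₂O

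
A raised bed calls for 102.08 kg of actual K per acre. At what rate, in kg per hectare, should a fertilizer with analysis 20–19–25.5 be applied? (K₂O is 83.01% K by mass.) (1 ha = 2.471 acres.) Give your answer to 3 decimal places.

As K₂O: 102.08 / 0.8301 = 122.973 kg per acre.
Product per acre = 122.973 / 25.5% = 482.248 kg.
Convert to per hectare: 482.248 × 2.471 = 1191.6338 kg.

1191.634 kg of product per hectare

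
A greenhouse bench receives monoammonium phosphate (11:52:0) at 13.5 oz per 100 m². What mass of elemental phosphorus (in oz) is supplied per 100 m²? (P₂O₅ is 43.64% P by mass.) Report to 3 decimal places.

3.064 oz P per hundred sq m

P₂O₅ per 100 m² = 13.5 × 52% = 7.02 oz.
Elemental P = 7.02 × 0.4364 = 3.06353 oz per 100 m².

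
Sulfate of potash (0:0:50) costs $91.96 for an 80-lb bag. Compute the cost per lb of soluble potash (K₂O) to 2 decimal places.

K₂O in bag = 80 × 50% = 40 lb.
Cost per lb K₂O = $91.96 / 40 = $2.2990.

$2.30 per lb K₂O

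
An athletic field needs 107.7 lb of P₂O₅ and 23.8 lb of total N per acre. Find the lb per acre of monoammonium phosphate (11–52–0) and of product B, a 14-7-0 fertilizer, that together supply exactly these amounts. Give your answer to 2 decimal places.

206.02 lb monoammonium phosphate, 8.13 lb product B

With a, b = lb per acre of monoammonium phosphate and product B:
P₂O₅: 0.52·a + 0.07·b = 107.7
N: 0.11·a + 0.14·b = 23.8
Eliminate a: (row1) − 0.52/0.11·(row2) → -0.591818·b = -4.80909, so b = 8.12596.
Back-substitute: a = (107.7 − 0.07·8.12596) / 0.52 = 206.022.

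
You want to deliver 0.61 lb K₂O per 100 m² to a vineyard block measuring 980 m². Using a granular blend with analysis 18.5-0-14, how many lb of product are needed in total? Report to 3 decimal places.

42.700 lb

Product per 100 m² = 0.61 / 14% = 4.35714 lb.
Total product = 4.35714 × 980 / 100 = 42.7 lb.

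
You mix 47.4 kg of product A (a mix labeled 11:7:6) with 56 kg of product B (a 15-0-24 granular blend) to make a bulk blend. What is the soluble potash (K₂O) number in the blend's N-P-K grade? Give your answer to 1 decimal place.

Total mass = 47.4 + 56 = 103.4 kg.
K₂O mass = 6%×47.4 + 24%×56 = 16.284 kg.
% K₂O = 16.284 / 103.4 = 15.7485%.

15.7% K₂O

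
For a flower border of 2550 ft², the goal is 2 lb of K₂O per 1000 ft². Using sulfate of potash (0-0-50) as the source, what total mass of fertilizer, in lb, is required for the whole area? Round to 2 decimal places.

Product per 1000 ft² = 2 / 50% = 4 lb.
Total product = 4 × 2550 / 1000 = 10.2 lb.

10.20 lb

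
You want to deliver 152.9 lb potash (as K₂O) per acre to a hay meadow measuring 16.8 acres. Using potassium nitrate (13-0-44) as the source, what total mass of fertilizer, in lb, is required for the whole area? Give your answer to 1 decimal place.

5838.0 lb

Product per acre = 152.9 / 44% = 347.5 lb.
Total product = 347.5 × 16.8 = 5838 lb.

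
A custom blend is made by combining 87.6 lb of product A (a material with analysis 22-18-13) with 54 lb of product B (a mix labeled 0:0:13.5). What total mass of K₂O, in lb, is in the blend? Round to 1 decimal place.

18.7 lb K₂O

K₂O mass = 13%×87.6 + 13.5%×54 = 18.678 lb.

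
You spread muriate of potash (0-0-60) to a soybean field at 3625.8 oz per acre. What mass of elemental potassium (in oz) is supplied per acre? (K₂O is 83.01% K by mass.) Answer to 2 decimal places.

1805.87 oz K per acre

K₂O per acre = 3625.8 × 60% = 2175.48 oz.
Elemental K = 2175.48 × 0.8301 = 1805.866 oz per acre.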